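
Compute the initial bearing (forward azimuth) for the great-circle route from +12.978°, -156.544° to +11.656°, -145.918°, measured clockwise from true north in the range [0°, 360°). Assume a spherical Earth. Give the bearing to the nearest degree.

Δλ = -145.918 − -156.544 = 10.626°.
θ = atan2( sin Δλ · cos φ₂ , cos φ₁ · sin φ₂ − sin φ₁ · cos φ₂ · cos Δλ )
  = atan2(0.18059, -0.01930) = 96.100° → normalised to [0°, 360°): 96.100°.

96°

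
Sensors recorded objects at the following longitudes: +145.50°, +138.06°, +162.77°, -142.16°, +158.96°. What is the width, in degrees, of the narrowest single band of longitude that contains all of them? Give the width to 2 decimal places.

Sort the longitudes: -142.16°, +138.06°, +145.50°, +158.96°, +162.77°.
Eastward gaps between consecutive values (wrapping around): 280.22°, 7.44°, 13.46°, 3.81°, 55.07°.
Largest gap = 280.22° ⇒ minimal covering band is its complement: 360° − 280.22° = 79.78°.
Band runs from +138.06° eastward to -142.16°, crossing the antimeridian.

79.78°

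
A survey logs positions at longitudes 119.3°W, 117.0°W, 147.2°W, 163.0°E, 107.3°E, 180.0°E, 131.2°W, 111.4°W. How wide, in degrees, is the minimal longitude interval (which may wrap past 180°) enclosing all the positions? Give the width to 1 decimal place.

Sort the longitudes: -147.2°, -131.2°, -119.3°, -117.0°, -111.4°, +107.3°, +163.0°, +180.0°.
Eastward gaps between consecutive values (wrapping around): 16.0°, 11.9°, 2.3°, 5.6°, 218.7°, 55.7°, 17.0°, 32.8°.
Largest gap = 218.7° ⇒ minimal covering band is its complement: 360° − 218.7° = 141.3°.
Band runs from +107.3° eastward to -111.4°, crossing the antimeridian.

141.3°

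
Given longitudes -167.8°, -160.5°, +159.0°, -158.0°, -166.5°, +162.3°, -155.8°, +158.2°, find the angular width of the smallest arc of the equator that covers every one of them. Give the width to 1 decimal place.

Sort the longitudes: -167.8°, -166.5°, -160.5°, -158.0°, -155.8°, +158.2°, +159.0°, +162.3°.
Eastward gaps between consecutive values (wrapping around): 1.3°, 6.0°, 2.5°, 2.2°, 314.0°, 0.8°, 3.3°, 29.9°.
Largest gap = 314.0° ⇒ minimal covering band is its complement: 360° − 314.0° = 46.0°.
Band runs from +158.2° eastward to -155.8°, crossing the antimeridian.

46.0°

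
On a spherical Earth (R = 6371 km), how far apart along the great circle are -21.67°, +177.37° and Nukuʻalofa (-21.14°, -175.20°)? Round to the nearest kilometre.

Δλ = -175.20 − 177.37 = -352.57°; wrapped into (−180°, 180°]: 7.43°.
Δφ = -21.14 − -21.67 = 0.53°.
a = sin²(Δφ/2) + cos φ₁ · cos φ₂ · sin²(Δλ/2) = 0.003660.
c = 2·atan2(√a, √(1−a)) = 0.12108 rad → d = 6371·c ≈ 771.37 km.

771 km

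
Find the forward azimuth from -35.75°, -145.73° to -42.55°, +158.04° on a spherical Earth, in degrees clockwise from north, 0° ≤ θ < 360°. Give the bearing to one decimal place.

Δλ = 158.04 − -145.73 = 303.77°; wrapped into (−180°, 180°]: -56.23°.
θ = atan2( sin Δλ · cos φ₂ , cos φ₁ · sin φ₂ − sin φ₁ · cos φ₂ · cos Δλ )
  = atan2(-0.61239, -0.30957) = -116.817° → normalised to [0°, 360°): 243.183°.

243.2°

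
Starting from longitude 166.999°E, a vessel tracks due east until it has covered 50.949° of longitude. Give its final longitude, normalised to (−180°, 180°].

Start at +166.999°; shift +50.949° → +217.948°.
+217.948° lies outside (−180°, 180°]; subtract 360° → -142.052°.

142.052°W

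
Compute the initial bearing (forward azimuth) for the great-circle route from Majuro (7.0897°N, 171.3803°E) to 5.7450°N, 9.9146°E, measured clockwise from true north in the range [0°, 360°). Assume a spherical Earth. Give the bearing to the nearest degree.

304°

Δλ = 9.9146 − 171.3803 = -161.4657°.
θ = atan2( sin Δλ · cos φ₂ , cos φ₁ · sin φ₂ − sin φ₁ · cos φ₂ · cos Δλ )
  = atan2(-0.31628, 0.21577) = -55.697° → normalised to [0°, 360°): 304.303°.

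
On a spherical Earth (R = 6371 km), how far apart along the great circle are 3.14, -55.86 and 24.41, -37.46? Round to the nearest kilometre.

Δλ = -37.46 − -55.86 = 18.40°.
Δφ = 24.41 − 3.14 = 21.27°.
a = sin²(Δφ/2) + cos φ₁ · cos φ₂ · sin²(Δλ/2) = 0.057301.
c = 2·atan2(√a, √(1−a)) = 0.48345 rad → d = 6371·c ≈ 3080.05 km.

3080 km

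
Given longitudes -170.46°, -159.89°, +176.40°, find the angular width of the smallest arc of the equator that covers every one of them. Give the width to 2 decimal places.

Sort the longitudes: -170.46°, -159.89°, +176.40°.
Eastward gaps between consecutive values (wrapping around): 10.57°, 336.29°, 13.14°.
Largest gap = 336.29° ⇒ minimal covering band is its complement: 360° − 336.29° = 23.71°.
Band runs from +176.40° eastward to -159.89°, crossing the antimeridian.

23.71°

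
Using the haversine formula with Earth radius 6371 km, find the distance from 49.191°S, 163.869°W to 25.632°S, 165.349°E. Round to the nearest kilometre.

3728 km

Δλ = 165.349 − -163.869 = 329.218°; wrapped into (−180°, 180°]: -30.782°.
Δφ = -25.632 − -49.191 = 23.559°.
a = sin²(Δφ/2) + cos φ₁ · cos φ₂ · sin²(Δλ/2) = 0.083180.
c = 2·atan2(√a, √(1−a)) = 0.58513 rad → d = 6371·c ≈ 3727.87 km.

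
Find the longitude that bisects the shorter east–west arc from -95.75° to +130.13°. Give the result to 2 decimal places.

Signed shortest Δλ from -95.75° to +130.13° is -134.12°.
Midpoint longitude = -95.75° + (-134.12°)/2 = -95.75° − 67.06° = -162.81°.
(The naïve average (-95.75 + +130.13)/2 = 17.19° is on the wrong side of the globe.)

-162.81°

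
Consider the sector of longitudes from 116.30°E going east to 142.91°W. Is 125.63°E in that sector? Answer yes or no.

Yes

Band width going east from +116.30° to -142.91°: ((-142.91 − 116.30) mod 360) = 100.79°.
Offset of +125.63° east of the west edge: ((125.63 − 116.30) mod 360) = 9.33°.
9.33° ≤ 100.79° ⇒ inside.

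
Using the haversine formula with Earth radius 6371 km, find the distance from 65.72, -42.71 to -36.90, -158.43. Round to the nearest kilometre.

14859 km

Δλ = -158.43 − -42.71 = -115.72°.
Δφ = -36.90 − 65.72 = -102.62°.
a = sin²(Δφ/2) + cos φ₁ · cos φ₂ · sin²(Δλ/2) = 0.845007.
c = 2·atan2(√a, √(1−a)) = 2.33230 rad → d = 6371·c ≈ 14859.11 km.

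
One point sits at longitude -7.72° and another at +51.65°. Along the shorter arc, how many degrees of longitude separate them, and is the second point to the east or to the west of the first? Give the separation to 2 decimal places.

Raw difference: 51.65 − -7.72 = 59.37°.
Normalise into (−180°, 180°]: 59.37° stays 59.37°.
Positive ⇒ the second point lies to the east; separation 59.37°.

59.37° east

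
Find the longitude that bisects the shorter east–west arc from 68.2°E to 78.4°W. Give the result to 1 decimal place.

Signed shortest Δλ from +68.2° to -78.4° is -146.6°.
Midpoint longitude = +68.2° + (-146.6°)/2 = +68.2° − 73.3° = -5.1°.

5.1°W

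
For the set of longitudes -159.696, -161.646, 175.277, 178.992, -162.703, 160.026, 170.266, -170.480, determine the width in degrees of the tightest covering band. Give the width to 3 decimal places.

40.278°

Sort the longitudes: -170.480°, -162.703°, -161.646°, -159.696°, +160.026°, +170.266°, +175.277°, +178.992°.
Eastward gaps between consecutive values (wrapping around): 7.777°, 1.057°, 1.950°, 319.722°, 10.240°, 5.011°, 3.715°, 10.528°.
Largest gap = 319.722° ⇒ minimal covering band is its complement: 360° − 319.722° = 40.278°.
Band runs from +160.026° eastward to -159.696°, crossing the antimeridian.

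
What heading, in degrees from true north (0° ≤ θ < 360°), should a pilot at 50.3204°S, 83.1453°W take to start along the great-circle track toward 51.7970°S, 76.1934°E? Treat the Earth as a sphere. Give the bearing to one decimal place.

167.0°

Δλ = 76.1934 − -83.1453 = 159.3387°.
θ = atan2( sin Δλ · cos φ₂ , cos φ₁ · sin φ₂ − sin φ₁ · cos φ₂ · cos Δλ )
  = atan2(0.21822, -0.94711) = 167.025° → normalised to [0°, 360°): 167.025°.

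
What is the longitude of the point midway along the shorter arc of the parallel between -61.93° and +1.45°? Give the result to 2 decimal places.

Signed shortest Δλ from -61.93° to +1.45° is +63.38°.
Midpoint longitude = -61.93° + (+63.38°)/2 = -61.93° + 31.69° = -30.24°.

-30.24°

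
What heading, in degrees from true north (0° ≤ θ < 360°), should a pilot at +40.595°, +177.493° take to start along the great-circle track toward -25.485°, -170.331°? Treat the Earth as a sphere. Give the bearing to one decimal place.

168.1°

Δλ = -170.331 − 177.493 = -347.824°; wrapped into (−180°, 180°]: 12.176°.
θ = atan2( sin Δλ · cos φ₂ , cos φ₁ · sin φ₂ − sin φ₁ · cos φ₂ · cos Δλ )
  = atan2(0.19039, -0.90090) = 168.067° → normalised to [0°, 360°): 168.067°.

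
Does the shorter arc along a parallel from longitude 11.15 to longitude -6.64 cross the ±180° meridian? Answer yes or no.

Signed shortest Δλ = ((-6.64 − 11.15 + 180) mod 360) − 180 = -17.79°.
Going west by 17.79° from +11.15° reaches -6.64° without touching 180°.

No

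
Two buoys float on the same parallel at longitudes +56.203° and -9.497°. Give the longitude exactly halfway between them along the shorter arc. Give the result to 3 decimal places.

+23.353°

Signed shortest Δλ from +56.203° to -9.497° is -65.700°.
Midpoint longitude = +56.203° + (-65.700°)/2 = +56.203° − 32.850° = +23.353°.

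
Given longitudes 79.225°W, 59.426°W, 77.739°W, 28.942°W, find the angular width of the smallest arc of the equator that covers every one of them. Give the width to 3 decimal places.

Sort the longitudes: -79.225°, -77.739°, -59.426°, -28.942°.
Eastward gaps between consecutive values (wrapping around): 1.486°, 18.313°, 30.484°, 309.717°.
Largest gap = 309.717° ⇒ minimal covering band is its complement: 360° − 309.717° = 50.283°.
Band runs from -79.225° eastward to -28.942°.

50.283°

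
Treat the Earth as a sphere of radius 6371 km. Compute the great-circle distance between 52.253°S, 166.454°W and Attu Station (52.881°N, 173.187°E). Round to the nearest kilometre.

11843 km

Δλ = 173.187 − -166.454 = 339.641°; wrapped into (−180°, 180°]: -20.359°.
Δφ = 52.881 − -52.253 = 105.134°.
a = sin²(Δφ/2) + cos φ₁ · cos φ₂ · sin²(Δλ/2) = 0.642078.
c = 2·atan2(√a, √(1−a)) = 1.85892 rad → d = 6371·c ≈ 11843.19 km.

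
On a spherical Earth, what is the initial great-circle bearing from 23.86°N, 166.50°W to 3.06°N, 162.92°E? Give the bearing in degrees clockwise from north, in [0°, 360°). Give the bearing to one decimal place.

239.5°

Δλ = 162.92 − -166.50 = 329.42°; wrapped into (−180°, 180°]: -30.58°.
θ = atan2( sin Δλ · cos φ₂ , cos φ₁ · sin φ₂ − sin φ₁ · cos φ₂ · cos Δλ )
  = atan2(-0.50802, -0.29893) = -120.474° → normalised to [0°, 360°): 239.526°.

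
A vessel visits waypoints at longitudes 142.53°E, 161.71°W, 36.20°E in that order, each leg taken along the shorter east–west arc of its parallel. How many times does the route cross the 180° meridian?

Leg 1: +142.53° → -161.71°, shortest Δλ = 55.76° (east) — crosses 180°.
Leg 2: -161.71° → +36.20°, shortest Δλ = -162.09° (west) — crosses 180°.
Total crossings: 2.

2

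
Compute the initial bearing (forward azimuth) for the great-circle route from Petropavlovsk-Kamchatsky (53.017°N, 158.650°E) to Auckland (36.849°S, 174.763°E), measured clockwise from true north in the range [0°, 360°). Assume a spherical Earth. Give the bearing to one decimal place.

167.2°

Δλ = 174.763 − 158.650 = 16.113°.
θ = atan2( sin Δλ · cos φ₂ , cos φ₁ · sin φ₂ − sin φ₁ · cos φ₂ · cos Δλ )
  = atan2(0.22209, -0.97489) = 167.167° → normalised to [0°, 360°): 167.167°.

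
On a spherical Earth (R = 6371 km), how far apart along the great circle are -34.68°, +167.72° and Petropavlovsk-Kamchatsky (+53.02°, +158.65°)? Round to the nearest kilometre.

Δλ = 158.65 − 167.72 = -9.07°.
Δφ = 53.02 − -34.68 = 87.70°.
a = sin²(Δφ/2) + cos φ₁ · cos φ₂ · sin²(Δλ/2) = 0.483027.
c = 2·atan2(√a, √(1−a)) = 1.53684 rad → d = 6371·c ≈ 9791.23 km.

9791 km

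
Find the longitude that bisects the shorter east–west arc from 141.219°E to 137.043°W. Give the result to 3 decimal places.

177.912°W

Signed shortest Δλ from +141.219° to -137.043° is +81.738°.
Midpoint longitude = +141.219° + (+81.738°)/2 = +141.219° + 40.869° = +182.088°.
Normalise into (−180°, 180°]: -177.912°.
(The naïve average (+141.219 + -137.043)/2 = 2.088° is on the wrong side of the globe.)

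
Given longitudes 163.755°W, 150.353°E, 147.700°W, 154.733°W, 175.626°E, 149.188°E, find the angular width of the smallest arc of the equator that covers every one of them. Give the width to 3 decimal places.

63.112°

Sort the longitudes: -163.755°, -154.733°, -147.700°, +149.188°, +150.353°, +175.626°.
Eastward gaps between consecutive values (wrapping around): 9.022°, 7.033°, 296.888°, 1.165°, 25.273°, 20.619°.
Largest gap = 296.888° ⇒ minimal covering band is its complement: 360° − 296.888° = 63.112°.
Band runs from +149.188° eastward to -147.700°, crossing the antimeridian.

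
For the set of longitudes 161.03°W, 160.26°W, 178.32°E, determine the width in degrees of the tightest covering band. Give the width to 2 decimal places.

Sort the longitudes: -161.03°, -160.26°, +178.32°.
Eastward gaps between consecutive values (wrapping around): 0.77°, 338.58°, 20.65°.
Largest gap = 338.58° ⇒ minimal covering band is its complement: 360° − 338.58° = 21.42°.
Band runs from +178.32° eastward to -160.26°, crossing the antimeridian.

21.42°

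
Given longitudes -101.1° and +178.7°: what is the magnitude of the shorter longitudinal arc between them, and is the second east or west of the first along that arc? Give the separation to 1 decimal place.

80.2° west

Raw difference: 178.7 − -101.1 = 279.8°.
Normalise into (−180°, 180°]: 279.8° − 360° = -80.2°.
Negative ⇒ the second point lies to the west; separation 80.2°.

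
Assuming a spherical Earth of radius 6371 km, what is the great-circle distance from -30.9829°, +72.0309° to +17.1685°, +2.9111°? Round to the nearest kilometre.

9113 km

Δλ = 2.9111 − 72.0309 = -69.1198°.
Δφ = 17.1685 − -30.9829 = 48.1514°.
a = sin²(Δφ/2) + cos φ₁ · cos φ₂ · sin²(Δλ/2) = 0.430004.
c = 2·atan2(√a, √(1−a)) = 1.43034 rad → d = 6371·c ≈ 9112.72 km.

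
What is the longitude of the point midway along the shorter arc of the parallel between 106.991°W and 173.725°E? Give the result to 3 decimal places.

146.633°W

Signed shortest Δλ from -106.991° to +173.725° is -79.284°.
Midpoint longitude = -106.991° + (-79.284°)/2 = -106.991° − 39.642° = -146.633°.
(The naïve average (-106.991 + +173.725)/2 = 33.367° is on the wrong side of the globe.)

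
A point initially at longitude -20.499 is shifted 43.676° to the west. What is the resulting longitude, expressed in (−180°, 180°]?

Start at -20.499°; shift −43.676° → -64.175°.
-64.175° already lies in (−180°, 180°].

-64.175°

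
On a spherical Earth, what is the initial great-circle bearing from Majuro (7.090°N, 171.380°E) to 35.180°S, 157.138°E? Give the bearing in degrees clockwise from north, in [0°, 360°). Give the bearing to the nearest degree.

197°

Δλ = 157.138 − 171.380 = -14.242°.
θ = atan2( sin Δλ · cos φ₂ , cos φ₁ · sin φ₂ − sin φ₁ · cos φ₂ · cos Δλ )
  = atan2(-0.20108, -0.66952) = -163.283° → normalised to [0°, 360°): 196.717°.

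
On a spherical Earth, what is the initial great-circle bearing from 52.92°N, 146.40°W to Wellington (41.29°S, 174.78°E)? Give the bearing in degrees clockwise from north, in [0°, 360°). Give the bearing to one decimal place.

208.6°

Δλ = 174.78 − -146.40 = 321.18°; wrapped into (−180°, 180°]: -38.82°.
θ = atan2( sin Δλ · cos φ₂ , cos φ₁ · sin φ₂ − sin φ₁ · cos φ₂ · cos Δλ )
  = atan2(-0.47102, -0.86490) = -151.427° → normalised to [0°, 360°): 208.573°.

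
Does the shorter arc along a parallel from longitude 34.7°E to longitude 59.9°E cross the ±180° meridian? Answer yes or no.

No

Signed shortest Δλ = ((59.9 − 34.7 + 180) mod 360) − 180 = 25.2°.
Going east by 25.2° from +34.7° reaches +59.9° without touching 180°.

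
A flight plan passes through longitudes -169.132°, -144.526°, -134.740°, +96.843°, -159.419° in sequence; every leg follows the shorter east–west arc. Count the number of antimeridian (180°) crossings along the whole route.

2

Leg 1: -169.132° → -144.526°, shortest Δλ = 24.606° (east) — does not cross 180°.
Leg 2: -144.526° → -134.740°, shortest Δλ = 9.786° (east) — does not cross 180°.
Leg 3: -134.740° → +96.843°, shortest Δλ = -128.417° (west) — crosses 180°.
Leg 4: +96.843° → -159.419°, shortest Δλ = 103.738° (east) — crosses 180°.
Total crossings: 2.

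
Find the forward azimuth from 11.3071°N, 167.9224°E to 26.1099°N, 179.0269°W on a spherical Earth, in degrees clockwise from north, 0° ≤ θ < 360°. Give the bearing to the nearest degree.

38°

Δλ = -179.0269 − 167.9224 = -346.9493°; wrapped into (−180°, 180°]: 13.0507°.
θ = atan2( sin Δλ · cos φ₂ , cos φ₁ · sin φ₂ − sin φ₁ · cos φ₂ · cos Δλ )
  = atan2(0.20277, 0.26004) = 37.946° → normalised to [0°, 360°): 37.946°.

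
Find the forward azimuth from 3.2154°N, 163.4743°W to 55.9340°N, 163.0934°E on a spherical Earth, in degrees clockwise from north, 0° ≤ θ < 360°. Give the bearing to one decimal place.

338.9°

Δλ = 163.0934 − -163.4743 = 326.5677°; wrapped into (−180°, 180°]: -33.4323°.
θ = atan2( sin Δλ · cos φ₂ , cos φ₁ · sin φ₂ − sin φ₁ · cos φ₂ · cos Δλ )
  = atan2(-0.30861, 0.80087) = -21.074° → normalised to [0°, 360°): 338.926°.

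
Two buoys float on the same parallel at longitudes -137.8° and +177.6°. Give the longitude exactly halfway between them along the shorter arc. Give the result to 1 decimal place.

Signed shortest Δλ from -137.8° to +177.6° is -44.6°.
Midpoint longitude = -137.8° + (-44.6°)/2 = -137.8° − 22.3° = -160.1°.
(The naïve average (-137.8 + +177.6)/2 = 19.9° is on the wrong side of the globe.)

-160.1°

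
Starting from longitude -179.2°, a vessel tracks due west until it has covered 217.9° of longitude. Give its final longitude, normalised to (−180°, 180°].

Start at -179.2°; shift −217.9° → -397.1°.
-397.1° lies outside (−180°, 180°]; add 360° → -37.1°.

-37.1°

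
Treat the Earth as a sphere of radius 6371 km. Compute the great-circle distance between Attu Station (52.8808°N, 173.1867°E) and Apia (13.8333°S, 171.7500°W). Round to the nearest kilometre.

7557 km

Δλ = -171.7500 − 173.1867 = -344.9367°; wrapped into (−180°, 180°]: 15.0633°.
Δφ = -13.8333 − 52.8808 = -66.7141°.
a = sin²(Δφ/2) + cos φ₁ · cos φ₂ · sin²(Δλ/2) = 0.312407.
c = 2·atan2(√a, √(1−a)) = 1.18620 rad → d = 6371·c ≈ 7557.28 km.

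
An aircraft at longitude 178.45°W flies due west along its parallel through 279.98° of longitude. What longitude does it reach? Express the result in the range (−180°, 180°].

Start at -178.45°; shift −279.98° → -458.43°.
-458.43° lies outside (−180°, 180°]; add 360° → -98.43°.

98.43°W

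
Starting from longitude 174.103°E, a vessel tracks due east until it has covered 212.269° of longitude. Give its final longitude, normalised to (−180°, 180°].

26.372°E

Start at +174.103°; shift +212.269° → +386.372°.
+386.372° lies outside (−180°, 180°]; subtract 360° → +26.372°.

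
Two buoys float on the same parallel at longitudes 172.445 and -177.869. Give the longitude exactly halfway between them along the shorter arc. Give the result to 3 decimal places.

Signed shortest Δλ from +172.445° to -177.869° is +9.686°.
Midpoint longitude = +172.445° + (+9.686°)/2 = +172.445° + 4.843° = +177.288°.
(The naïve average (+172.445 + -177.869)/2 = -2.712° is on the wrong side of the globe.)

+177.288°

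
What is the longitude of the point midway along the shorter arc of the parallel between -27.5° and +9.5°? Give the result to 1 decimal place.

Signed shortest Δλ from -27.5° to +9.5° is +37.0°.
Midpoint longitude = -27.5° + (+37.0°)/2 = -27.5° + 18.5° = -9.0°.

-9.0°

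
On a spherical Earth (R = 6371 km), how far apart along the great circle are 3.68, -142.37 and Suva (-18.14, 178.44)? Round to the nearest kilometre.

4932 km

Δλ = 178.44 − -142.37 = 320.81°; wrapped into (−180°, 180°]: -39.19°.
Δφ = -18.14 − 3.68 = -21.82°.
a = sin²(Δφ/2) + cos φ₁ · cos φ₂ · sin²(Δλ/2) = 0.142484.
c = 2·atan2(√a, √(1−a)) = 0.77413 rad → d = 6371·c ≈ 4931.96 km.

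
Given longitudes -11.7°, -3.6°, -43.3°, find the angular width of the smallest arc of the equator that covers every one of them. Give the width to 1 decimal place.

39.7°

Sort the longitudes: -43.3°, -11.7°, -3.6°.
Eastward gaps between consecutive values (wrapping around): 31.6°, 8.1°, 320.3°.
Largest gap = 320.3° ⇒ minimal covering band is its complement: 360° − 320.3° = 39.7°.
Band runs from -43.3° eastward to -3.6°.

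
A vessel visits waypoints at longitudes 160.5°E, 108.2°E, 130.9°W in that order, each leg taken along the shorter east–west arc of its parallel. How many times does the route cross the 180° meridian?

1

Leg 1: +160.5° → +108.2°, shortest Δλ = -52.3° (west) — does not cross 180°.
Leg 2: +108.2° → -130.9°, shortest Δλ = 120.9° (east) — crosses 180°.
Total crossings: 1.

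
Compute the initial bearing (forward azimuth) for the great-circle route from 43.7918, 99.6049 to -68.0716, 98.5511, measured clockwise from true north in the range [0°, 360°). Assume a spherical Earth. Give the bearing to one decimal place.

Δλ = 98.5511 − 99.6049 = -1.0538°.
θ = atan2( sin Δλ · cos φ₂ , cos φ₁ · sin φ₂ − sin φ₁ · cos φ₂ · cos Δλ )
  = atan2(-0.00687, -0.92803) = -179.576° → normalised to [0°, 360°): 180.424°.

180.4°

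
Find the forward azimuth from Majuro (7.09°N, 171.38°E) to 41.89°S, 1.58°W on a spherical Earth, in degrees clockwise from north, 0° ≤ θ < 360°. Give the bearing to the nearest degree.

189°

Δλ = -1.58 − 171.38 = -172.96°.
θ = atan2( sin Δλ · cos φ₂ , cos φ₁ · sin φ₂ − sin φ₁ · cos φ₂ · cos Δλ )
  = atan2(-0.09124, -0.57141) = -170.928° → normalised to [0°, 360°): 189.072°.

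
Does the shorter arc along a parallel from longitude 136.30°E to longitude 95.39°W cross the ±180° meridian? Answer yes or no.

Yes

Naïve |-95.39 − 136.30| = 231.69° > 180°, so the shorter arc goes the other way round — across 180°.
Signed shortest Δλ = ((-95.39 − 136.30 + 180) mod 360) − 180 = 128.31°.
Going east by 128.31° from +136.30° passes through 180° before reaching -95.39°.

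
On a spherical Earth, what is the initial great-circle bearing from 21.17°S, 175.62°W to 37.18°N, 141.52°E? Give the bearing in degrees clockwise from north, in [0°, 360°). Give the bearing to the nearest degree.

Δλ = 141.52 − -175.62 = 317.14°; wrapped into (−180°, 180°]: -42.86°.
θ = atan2( sin Δλ · cos φ₂ , cos φ₁ · sin φ₂ − sin φ₁ · cos φ₂ · cos Δλ )
  = atan2(-0.54195, 0.77445) = -34.984° → normalised to [0°, 360°): 325.016°.

325°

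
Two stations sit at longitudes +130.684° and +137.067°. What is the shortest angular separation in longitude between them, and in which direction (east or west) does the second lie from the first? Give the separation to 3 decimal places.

6.383° east

Raw difference: 137.067 − 130.684 = 6.383°.
Normalise into (−180°, 180°]: 6.383° stays 6.383°.
Positive ⇒ the second point lies to the east; separation 6.383°.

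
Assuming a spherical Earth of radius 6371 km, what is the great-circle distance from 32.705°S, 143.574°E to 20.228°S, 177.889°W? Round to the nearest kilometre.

4053 km

Δλ = -177.889 − 143.574 = -321.463°; wrapped into (−180°, 180°]: 38.537°.
Δφ = -20.228 − -32.705 = 12.477°.
a = sin²(Δφ/2) + cos φ₁ · cos φ₂ · sin²(Δλ/2) = 0.097790.
c = 2·atan2(√a, √(1−a)) = 0.63610 rad → d = 6371·c ≈ 4052.58 km.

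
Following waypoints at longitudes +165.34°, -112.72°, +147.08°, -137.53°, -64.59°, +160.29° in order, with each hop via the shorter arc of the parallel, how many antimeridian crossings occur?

4

Leg 1: +165.34° → -112.72°, shortest Δλ = 81.94° (east) — crosses 180°.
Leg 2: -112.72° → +147.08°, shortest Δλ = -100.2° (west) — crosses 180°.
Leg 3: +147.08° → -137.53°, shortest Δλ = 75.39° (east) — crosses 180°.
Leg 4: -137.53° → -64.59°, shortest Δλ = 72.94° (east) — does not cross 180°.
Leg 5: -64.59° → +160.29°, shortest Δλ = -135.12° (west) — crosses 180°.
Total crossings: 4.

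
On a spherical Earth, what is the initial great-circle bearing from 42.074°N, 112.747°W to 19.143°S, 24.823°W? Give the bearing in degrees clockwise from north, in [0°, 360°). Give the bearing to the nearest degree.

Δλ = -24.823 − -112.747 = 87.924°.
θ = atan2( sin Δλ · cos φ₂ , cos φ₁ · sin φ₂ − sin φ₁ · cos φ₂ · cos Δλ )
  = atan2(0.94408, -0.26635) = 105.755° → normalised to [0°, 360°): 105.755°.

106°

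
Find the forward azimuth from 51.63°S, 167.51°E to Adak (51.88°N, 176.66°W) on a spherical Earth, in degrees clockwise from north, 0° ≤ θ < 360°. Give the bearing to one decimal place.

Δλ = -176.66 − 167.51 = -344.17°; wrapped into (−180°, 180°]: 15.83°.
θ = atan2( sin Δλ · cos φ₂ , cos φ₁ · sin φ₂ − sin φ₁ · cos φ₂ · cos Δλ )
  = atan2(0.16839, 0.95397) = 10.011° → normalised to [0°, 360°): 10.011°.

10.0°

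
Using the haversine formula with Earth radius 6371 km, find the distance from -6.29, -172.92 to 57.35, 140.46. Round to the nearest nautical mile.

Δλ = 140.46 − -172.92 = 313.38°; wrapped into (−180°, 180°]: -46.62°.
Δφ = 57.35 − -6.29 = 63.64°.
a = sin²(Δφ/2) + cos φ₁ · cos φ₂ · sin²(Δλ/2) = 0.361964.
c = 2·atan2(√a, √(1−a)) = 1.29109 rad → d = 6371·c ≈ 8225.54 km ≈ 4441.44 nmi.

4441 nmi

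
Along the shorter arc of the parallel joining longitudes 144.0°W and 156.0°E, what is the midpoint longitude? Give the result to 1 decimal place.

Signed shortest Δλ from -144.0° to +156.0° is -60.0°.
Midpoint longitude = -144.0° + (-60.0°)/2 = -144.0° − 30.0° = -174.0°.
(The naïve average (-144.0 + +156.0)/2 = 6.0° is on the wrong side of the globe.)

174.0°W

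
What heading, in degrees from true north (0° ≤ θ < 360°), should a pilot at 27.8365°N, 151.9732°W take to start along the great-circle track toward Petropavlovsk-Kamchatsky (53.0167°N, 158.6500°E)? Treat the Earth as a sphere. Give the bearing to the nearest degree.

319°

Δλ = 158.6500 − -151.9732 = 310.6232°; wrapped into (−180°, 180°]: -49.3768°.
θ = atan2( sin Δλ · cos φ₂ , cos φ₁ · sin φ₂ − sin φ₁ · cos φ₂ · cos Δλ )
  = atan2(-0.45661, 0.52348) = -41.097° → normalised to [0°, 360°): 318.903°.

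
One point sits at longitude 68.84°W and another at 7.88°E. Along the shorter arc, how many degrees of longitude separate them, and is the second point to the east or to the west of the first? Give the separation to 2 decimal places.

76.72° east

Raw difference: 7.88 − -68.84 = 76.72°.
Normalise into (−180°, 180°]: 76.72° stays 76.72°.
Positive ⇒ the second point lies to the east; separation 76.72°.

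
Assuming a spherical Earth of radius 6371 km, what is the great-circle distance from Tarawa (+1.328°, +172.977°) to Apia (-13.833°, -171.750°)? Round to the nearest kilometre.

2382 km

Δλ = -171.750 − 172.977 = -344.727°; wrapped into (−180°, 180°]: 15.273°.
Δφ = -13.833 − 1.328 = -15.161°.
a = sin²(Δφ/2) + cos φ₁ · cos φ₂ · sin²(Δλ/2) = 0.034545.
c = 2·atan2(√a, √(1−a)) = 0.37390 rad → d = 6371·c ≈ 2382.12 km.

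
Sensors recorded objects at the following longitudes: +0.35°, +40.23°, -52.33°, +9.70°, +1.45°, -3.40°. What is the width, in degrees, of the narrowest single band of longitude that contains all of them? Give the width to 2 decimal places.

92.56°

Sort the longitudes: -52.33°, -3.40°, +0.35°, +1.45°, +9.70°, +40.23°.
Eastward gaps between consecutive values (wrapping around): 48.93°, 3.75°, 1.10°, 8.25°, 30.53°, 267.44°.
Largest gap = 267.44° ⇒ minimal covering band is its complement: 360° − 267.44° = 92.56°.
Band runs from -52.33° eastward to +40.23°.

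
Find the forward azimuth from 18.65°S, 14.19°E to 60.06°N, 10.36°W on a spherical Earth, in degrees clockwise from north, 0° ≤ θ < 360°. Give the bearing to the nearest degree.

348°

Δλ = -10.36 − 14.19 = -24.55°.
θ = atan2( sin Δλ · cos φ₂ , cos φ₁ · sin φ₂ − sin φ₁ · cos φ₂ · cos Δλ )
  = atan2(-0.20737, 0.96622) = -12.113° → normalised to [0°, 360°): 347.887°.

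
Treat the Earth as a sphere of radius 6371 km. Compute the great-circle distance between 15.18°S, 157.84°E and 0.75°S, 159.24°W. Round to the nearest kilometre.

Δλ = -159.24 − 157.84 = -317.08°; wrapped into (−180°, 180°]: 42.92°.
Δφ = -0.75 − -15.18 = 14.43°.
a = sin²(Δφ/2) + cos φ₁ · cos φ₂ · sin²(Δλ/2) = 0.144940.
c = 2·atan2(√a, √(1−a)) = 0.78113 rad → d = 6371·c ≈ 4976.56 km.

4977 km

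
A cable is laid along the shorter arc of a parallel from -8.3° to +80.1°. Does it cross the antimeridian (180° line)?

Signed shortest Δλ = ((80.1 − -8.3 + 180) mod 360) − 180 = 88.4°.
Going east by 88.4° from -8.3° reaches +80.1° without touching 180°.

No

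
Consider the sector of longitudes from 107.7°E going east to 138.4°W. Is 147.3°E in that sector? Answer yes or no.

Yes

Band width going east from +107.7° to -138.4°: ((-138.4 − 107.7) mod 360) = 113.9°.
Offset of +147.3° east of the west edge: ((147.3 − 107.7) mod 360) = 39.6°.
39.6° ≤ 113.9° ⇒ inside.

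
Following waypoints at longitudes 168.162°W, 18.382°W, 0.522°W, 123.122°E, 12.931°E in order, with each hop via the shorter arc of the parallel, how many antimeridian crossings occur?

0

Leg 1: -168.162° → -18.382°, shortest Δλ = 149.78° (east) — does not cross 180°.
Leg 2: -18.382° → -0.522°, shortest Δλ = 17.86° (east) — does not cross 180°.
Leg 3: -0.522° → +123.122°, shortest Δλ = 123.644° (east) — does not cross 180°.
Leg 4: +123.122° → +12.931°, shortest Δλ = -110.191° (west) — does not cross 180°.
Total crossings: 0.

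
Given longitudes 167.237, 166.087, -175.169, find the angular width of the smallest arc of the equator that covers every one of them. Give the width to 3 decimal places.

18.744°

Sort the longitudes: -175.169°, +166.087°, +167.237°.
Eastward gaps between consecutive values (wrapping around): 341.256°, 1.150°, 17.594°.
Largest gap = 341.256° ⇒ minimal covering band is its complement: 360° − 341.256° = 18.744°.
Band runs from +166.087° eastward to -175.169°, crossing the antimeridian.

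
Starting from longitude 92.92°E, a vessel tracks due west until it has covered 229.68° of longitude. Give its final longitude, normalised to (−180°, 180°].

136.76°W

Start at +92.92°; shift −229.68° → -136.76°.
-136.76° already lies in (−180°, 180°].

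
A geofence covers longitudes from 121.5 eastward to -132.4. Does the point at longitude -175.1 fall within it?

Band width going east from +121.5° to -132.4°: ((-132.4 − 121.5) mod 360) = 106.1°.
Offset of -175.1° east of the west edge: ((-175.1 − 121.5) mod 360) = 63.4°.
63.4° ≤ 106.1° ⇒ inside.

Yes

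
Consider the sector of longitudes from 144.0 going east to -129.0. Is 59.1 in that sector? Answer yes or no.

Band width going east from +144.0° to -129.0°: ((-129.0 − 144.0) mod 360) = 87.0°.
Offset of +59.1° east of the west edge: ((59.1 − 144.0) mod 360) = 275.1°.
275.1° > 87.0° ⇒ outside.

No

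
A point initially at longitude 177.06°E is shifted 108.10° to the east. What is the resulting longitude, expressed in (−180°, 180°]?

Start at +177.06°; shift +108.10° → +285.16°.
+285.16° lies outside (−180°, 180°]; subtract 360° → -74.84°.

74.84°W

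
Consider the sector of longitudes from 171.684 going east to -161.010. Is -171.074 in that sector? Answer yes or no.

Yes

Band width going east from +171.684° to -161.010°: ((-161.010 − 171.684) mod 360) = 27.306°.
Offset of -171.074° east of the west edge: ((-171.074 − 171.684) mod 360) = 17.242°.
17.242° ≤ 27.306° ⇒ inside.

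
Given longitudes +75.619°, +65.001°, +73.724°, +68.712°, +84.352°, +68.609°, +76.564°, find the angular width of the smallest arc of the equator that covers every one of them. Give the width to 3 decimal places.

19.351°

Sort the longitudes: +65.001°, +68.609°, +68.712°, +73.724°, +75.619°, +76.564°, +84.352°.
Eastward gaps between consecutive values (wrapping around): 3.608°, 0.103°, 5.012°, 1.895°, 0.945°, 7.788°, 340.649°.
Largest gap = 340.649° ⇒ minimal covering band is its complement: 360° − 340.649° = 19.351°.
Band runs from +65.001° eastward to +84.352°.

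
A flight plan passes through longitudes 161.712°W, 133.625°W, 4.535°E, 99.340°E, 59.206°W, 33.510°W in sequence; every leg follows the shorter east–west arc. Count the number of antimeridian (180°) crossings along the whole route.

0

Leg 1: -161.712° → -133.625°, shortest Δλ = 28.087° (east) — does not cross 180°.
Leg 2: -133.625° → +4.535°, shortest Δλ = 138.16° (east) — does not cross 180°.
Leg 3: +4.535° → +99.340°, shortest Δλ = 94.805° (east) — does not cross 180°.
Leg 4: +99.340° → -59.206°, shortest Δλ = -158.546° (west) — does not cross 180°.
Leg 5: -59.206° → -33.510°, shortest Δλ = 25.696° (east) — does not cross 180°.
Total crossings: 0.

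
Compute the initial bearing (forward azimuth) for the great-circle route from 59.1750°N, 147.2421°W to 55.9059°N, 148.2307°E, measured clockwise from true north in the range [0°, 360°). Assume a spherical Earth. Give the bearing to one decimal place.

293.2°

Δλ = 148.2307 − -147.2421 = 295.4728°; wrapped into (−180°, 180°]: -64.5272°.
θ = atan2( sin Δλ · cos φ₂ , cos φ₁ · sin φ₂ − sin φ₁ · cos φ₂ · cos Δλ )
  = atan2(-0.50606, 0.21731) = -66.760° → normalised to [0°, 360°): 293.240°.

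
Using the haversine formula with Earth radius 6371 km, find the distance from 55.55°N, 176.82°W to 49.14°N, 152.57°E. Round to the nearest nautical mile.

1176 nmi

Δλ = 152.57 − -176.82 = 329.39°; wrapped into (−180°, 180°]: -30.61°.
Δφ = 49.14 − 55.55 = -6.41°.
a = sin²(Δφ/2) + cos φ₁ · cos φ₂ · sin²(Δλ/2) = 0.028910.
c = 2·atan2(√a, √(1−a)) = 0.34172 rad → d = 6371·c ≈ 2177.11 km ≈ 1175.55 nmi.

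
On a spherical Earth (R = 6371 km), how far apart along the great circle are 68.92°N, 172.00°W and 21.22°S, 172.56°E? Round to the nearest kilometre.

Δλ = 172.56 − -172.00 = 344.56°; wrapped into (−180°, 180°]: -15.44°.
Δφ = -21.22 − 68.92 = -90.14°.
a = sin²(Δφ/2) + cos φ₁ · cos φ₂ · sin²(Δλ/2) = 0.507272.
c = 2·atan2(√a, √(1−a)) = 1.58534 rad → d = 6371·c ≈ 10100.21 km.

10100 km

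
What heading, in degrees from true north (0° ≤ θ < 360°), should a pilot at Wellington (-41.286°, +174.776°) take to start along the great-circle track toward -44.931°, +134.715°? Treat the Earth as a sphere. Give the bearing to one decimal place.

Δλ = 134.715 − 174.776 = -40.061°.
θ = atan2( sin Δλ · cos φ₂ , cos φ₁ · sin φ₂ − sin φ₁ · cos φ₂ · cos Δλ )
  = atan2(-0.45564, -0.17318) = -110.811° → normalised to [0°, 360°): 249.189°.

249.2°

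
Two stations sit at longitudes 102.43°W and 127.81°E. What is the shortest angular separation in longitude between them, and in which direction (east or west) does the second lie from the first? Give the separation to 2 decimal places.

Raw difference: 127.81 − -102.43 = 230.24°.
Normalise into (−180°, 180°]: 230.24° − 360° = -129.76°.
Negative ⇒ the second point lies to the west; separation 129.76°.

129.76° west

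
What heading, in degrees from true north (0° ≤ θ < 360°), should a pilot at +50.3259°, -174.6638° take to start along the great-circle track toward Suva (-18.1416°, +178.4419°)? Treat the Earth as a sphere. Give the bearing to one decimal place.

Δλ = 178.4419 − -174.6638 = 353.1057°; wrapped into (−180°, 180°]: -6.8943°.
θ = atan2( sin Δλ · cos φ₂ , cos φ₁ · sin φ₂ − sin φ₁ · cos φ₂ · cos Δλ )
  = atan2(-0.11407, -0.92492) = -172.969° → normalised to [0°, 360°): 187.031°.

187.0°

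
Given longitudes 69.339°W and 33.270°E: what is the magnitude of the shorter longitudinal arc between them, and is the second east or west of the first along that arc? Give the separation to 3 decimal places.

Raw difference: 33.270 − -69.339 = 102.609°.
Normalise into (−180°, 180°]: 102.609° stays 102.609°.
Positive ⇒ the second point lies to the east; separation 102.609°.

102.609° east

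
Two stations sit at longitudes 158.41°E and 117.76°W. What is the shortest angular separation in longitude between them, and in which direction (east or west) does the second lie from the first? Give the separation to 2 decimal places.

Raw difference: -117.76 − 158.41 = -276.17°.
Normalise into (−180°, 180°]: -276.17° + 360° = 83.83°.
Positive ⇒ the second point lies to the east; separation 83.83°.

83.83° east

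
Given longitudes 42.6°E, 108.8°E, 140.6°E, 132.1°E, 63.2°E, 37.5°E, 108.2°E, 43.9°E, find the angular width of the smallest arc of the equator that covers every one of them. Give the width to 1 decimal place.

103.1°

Sort the longitudes: +37.5°, +42.6°, +43.9°, +63.2°, +108.2°, +108.8°, +132.1°, +140.6°.
Eastward gaps between consecutive values (wrapping around): 5.1°, 1.3°, 19.3°, 45.0°, 0.6°, 23.3°, 8.5°, 256.9°.
Largest gap = 256.9° ⇒ minimal covering band is its complement: 360° − 256.9° = 103.1°.
Band runs from +37.5° eastward to +140.6°.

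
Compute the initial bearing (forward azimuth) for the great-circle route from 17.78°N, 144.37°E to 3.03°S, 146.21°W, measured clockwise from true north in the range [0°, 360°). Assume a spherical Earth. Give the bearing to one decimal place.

Δλ = -146.21 − 144.37 = -290.58°; wrapped into (−180°, 180°]: 69.42°.
θ = atan2( sin Δλ · cos φ₂ , cos φ₁ · sin φ₂ − sin φ₁ · cos φ₂ · cos Δλ )
  = atan2(0.93487, -0.15752) = 99.564° → normalised to [0°, 360°): 99.564°.

99.6°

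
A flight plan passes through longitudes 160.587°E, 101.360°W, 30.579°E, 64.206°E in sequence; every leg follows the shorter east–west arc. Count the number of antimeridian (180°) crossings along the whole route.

1

Leg 1: +160.587° → -101.360°, shortest Δλ = 98.053° (east) — crosses 180°.
Leg 2: -101.360° → +30.579°, shortest Δλ = 131.939° (east) — does not cross 180°.
Leg 3: +30.579° → +64.206°, shortest Δλ = 33.627° (east) — does not cross 180°.
Total crossings: 1.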